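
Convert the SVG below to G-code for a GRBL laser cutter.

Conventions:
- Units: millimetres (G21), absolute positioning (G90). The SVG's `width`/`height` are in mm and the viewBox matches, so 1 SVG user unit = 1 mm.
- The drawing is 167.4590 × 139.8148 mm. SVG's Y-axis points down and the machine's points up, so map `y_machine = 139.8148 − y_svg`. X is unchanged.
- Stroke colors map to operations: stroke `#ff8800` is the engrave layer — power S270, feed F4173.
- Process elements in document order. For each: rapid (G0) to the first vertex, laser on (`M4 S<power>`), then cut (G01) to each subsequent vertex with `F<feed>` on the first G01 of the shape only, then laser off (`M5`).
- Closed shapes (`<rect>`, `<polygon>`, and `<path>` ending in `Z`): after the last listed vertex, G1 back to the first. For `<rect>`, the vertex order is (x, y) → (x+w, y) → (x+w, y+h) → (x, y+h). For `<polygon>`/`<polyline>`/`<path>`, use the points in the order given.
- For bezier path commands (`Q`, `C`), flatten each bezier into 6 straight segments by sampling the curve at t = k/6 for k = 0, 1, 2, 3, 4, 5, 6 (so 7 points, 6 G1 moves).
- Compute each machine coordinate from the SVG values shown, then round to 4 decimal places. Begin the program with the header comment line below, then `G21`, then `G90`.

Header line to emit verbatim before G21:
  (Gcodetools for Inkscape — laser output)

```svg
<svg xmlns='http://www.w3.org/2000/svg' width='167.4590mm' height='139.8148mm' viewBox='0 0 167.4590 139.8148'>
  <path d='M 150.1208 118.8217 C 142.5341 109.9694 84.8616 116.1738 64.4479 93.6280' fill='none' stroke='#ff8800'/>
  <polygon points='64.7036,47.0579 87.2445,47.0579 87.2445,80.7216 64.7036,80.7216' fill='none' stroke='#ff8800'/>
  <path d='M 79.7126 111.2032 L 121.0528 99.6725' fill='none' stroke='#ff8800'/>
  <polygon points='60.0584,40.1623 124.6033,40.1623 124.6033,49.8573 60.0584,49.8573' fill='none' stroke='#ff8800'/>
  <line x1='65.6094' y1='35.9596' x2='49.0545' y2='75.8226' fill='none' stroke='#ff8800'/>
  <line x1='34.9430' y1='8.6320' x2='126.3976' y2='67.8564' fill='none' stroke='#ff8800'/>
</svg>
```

(Gcodetools for Inkscape — laser output)
G21
G90
G0 X150.1208 Y20.9931
M4 S270
G01 X142.5580 Y24.3673 F4173
G01 X129.0738 Y26.4490
G01 X112.0945 Y28.4549
G01 X94.0462 Y31.6019
G01 X77.3553 Y37.1069
G01 X64.4479 Y46.1868
M5
G0 X64.7036 Y92.7569
M4 S270
G01 X87.2445 Y92.7569 F4173
G01 X87.2445 Y59.0932
G01 X64.7036 Y59.0932
G01 X64.7036 Y92.7569
M5
G0 X79.7126 Y28.6116
M4 S270
G01 X121.0528 Y40.1423 F4173
M5
G0 X60.0584 Y99.6525
M4 S270
G01 X124.6033 Y99.6525 F4173
G01 X124.6033 Y89.9575
G01 X60.0584 Y89.9575
G01 X60.0584 Y99.6525
M5
G0 X65.6094 Y103.8552
M4 S270
G01 X49.0545 Y63.9922 F4173
M5
G0 X34.9430 Y131.1828
M4 S270
G01 X126.3976 Y71.9584 F4173
M5

viewBox `0 0 167.4590 139.8148` with mm width/height → 1 unit = 1 mm. Flip: y_m = 139.8148 − y_svg.

**Shape 1** — `<path>` cubic bezier, stroke `#ff8800` → engrave (S270, F4173). Control points (SVG): P0=(150.1208,118.8217), P1=(142.5341,109.9694), P2=(84.8616,116.1738), P3=(64.4479,93.6280); sampled at t=k/6. Machine vertices: (150.1208,20.9931) → (142.5580,24.3673) → (129.0738,26.4490) → (112.0945,28.4549) → (94.0462,31.6019) → (77.3553,37.1069) → (64.4479,46.1868). Open path.

**Shape 2** — `<polygon>` rectangle, stroke `#ff8800` → engrave (S270, F4173). Machine vertices: (64.7036,92.7569) → (87.2445,92.7569) → (87.2445,59.0932) → (64.7036,59.0932) → (64.7036,92.7569). Closed: final G1 returns to the first vertex.

**Shape 3** — `<path>` line segment, stroke `#ff8800` → engrave (S270, F4173). Machine vertices: (79.7126,28.6116) → (121.0528,40.1423). Open path.

**Shape 4** — `<polygon>` rectangle, stroke `#ff8800` → engrave (S270, F4173). Machine vertices: (60.0584,99.6525) → (124.6033,99.6525) → (124.6033,89.9575) → (60.0584,89.9575) → (60.0584,99.6525). Closed: final G1 returns to the first vertex.

**Shape 5** — `<line>` line segment, stroke `#ff8800` → engrave (S270, F4173). Machine vertices: (65.6094,103.8552) → (49.0545,63.9922). Open path.

**Shape 6** — `<line>` line segment, stroke `#ff8800` → engrave (S270, F4173). Machine vertices: (34.9430,131.1828) → (126.3976,71.9584). Open path.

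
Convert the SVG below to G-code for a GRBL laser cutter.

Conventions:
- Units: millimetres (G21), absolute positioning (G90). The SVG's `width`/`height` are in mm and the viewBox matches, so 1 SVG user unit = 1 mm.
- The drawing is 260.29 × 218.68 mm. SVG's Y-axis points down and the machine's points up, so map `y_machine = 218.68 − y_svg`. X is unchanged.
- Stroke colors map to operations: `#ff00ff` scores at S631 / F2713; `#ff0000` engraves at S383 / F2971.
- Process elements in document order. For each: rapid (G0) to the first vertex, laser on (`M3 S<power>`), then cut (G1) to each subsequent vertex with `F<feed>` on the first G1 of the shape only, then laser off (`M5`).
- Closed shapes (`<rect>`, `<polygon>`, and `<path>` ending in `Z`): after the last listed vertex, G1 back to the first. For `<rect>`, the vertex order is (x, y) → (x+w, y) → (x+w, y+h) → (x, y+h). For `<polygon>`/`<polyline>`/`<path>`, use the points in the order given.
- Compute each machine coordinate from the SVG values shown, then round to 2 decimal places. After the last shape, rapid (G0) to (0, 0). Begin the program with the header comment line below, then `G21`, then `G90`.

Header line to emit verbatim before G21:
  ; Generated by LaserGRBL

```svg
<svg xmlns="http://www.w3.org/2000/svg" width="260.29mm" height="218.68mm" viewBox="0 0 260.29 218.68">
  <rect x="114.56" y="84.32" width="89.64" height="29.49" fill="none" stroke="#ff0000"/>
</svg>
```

Since the viewBox matches the mm dimensions, user units are millimetres directly. The only transform is the Y-flip y_m = 218.68 − y_svg.

Shape 1 is a rectangle drawn with `<rect>`. Its stroke #ff0000 means engrave at S383, F2971. After flipping Y the toolpath is (114.56,134.36) → (204.20,134.36) → (204.20,104.87) → (114.56,104.87) → (114.56,134.36), returning to the start.

; Generated by LaserGRBL
G21
G90
G0 X114.56 Y134.36
M3 S383
G1 X204.20 Y134.36 F2971
G1 X204.20 Y104.87
G1 X114.56 Y104.87
G1 X114.56 Y134.36
M5
G0 X0.00 Y0.00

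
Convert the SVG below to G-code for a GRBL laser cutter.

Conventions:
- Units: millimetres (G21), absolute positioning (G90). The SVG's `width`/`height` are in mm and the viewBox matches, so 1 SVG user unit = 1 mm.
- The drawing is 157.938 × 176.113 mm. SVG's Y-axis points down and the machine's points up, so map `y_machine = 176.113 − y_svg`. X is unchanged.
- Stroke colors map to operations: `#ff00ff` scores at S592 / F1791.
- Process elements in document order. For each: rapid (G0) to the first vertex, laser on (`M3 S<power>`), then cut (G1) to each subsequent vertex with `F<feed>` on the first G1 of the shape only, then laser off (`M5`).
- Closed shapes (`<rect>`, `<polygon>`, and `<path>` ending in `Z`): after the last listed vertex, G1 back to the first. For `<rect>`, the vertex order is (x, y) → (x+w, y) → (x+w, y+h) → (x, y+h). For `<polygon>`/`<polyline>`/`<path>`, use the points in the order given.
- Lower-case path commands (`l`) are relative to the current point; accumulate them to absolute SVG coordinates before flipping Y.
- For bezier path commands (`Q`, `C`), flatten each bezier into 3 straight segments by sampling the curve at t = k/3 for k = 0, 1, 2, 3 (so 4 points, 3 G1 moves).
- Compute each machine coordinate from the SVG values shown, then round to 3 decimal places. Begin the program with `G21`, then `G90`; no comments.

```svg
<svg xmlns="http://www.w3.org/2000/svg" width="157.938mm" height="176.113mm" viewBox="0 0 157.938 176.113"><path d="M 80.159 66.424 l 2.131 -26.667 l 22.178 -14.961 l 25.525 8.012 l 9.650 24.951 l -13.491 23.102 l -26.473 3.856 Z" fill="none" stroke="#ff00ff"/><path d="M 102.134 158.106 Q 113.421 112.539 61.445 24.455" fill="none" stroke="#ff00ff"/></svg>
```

viewBox `0 0 157.938 176.113` with mm width/height → 1 unit = 1 mm. Flip: y_m = 176.113 − y_svg.

**Shape 1** — `<path>` regular polygon, stroke `#ff00ff` → score (S592, F1791). Machine vertices: (80.159,109.689) → (82.290,136.356) → (104.468,151.317) → (129.993,143.305) → (139.643,118.354) → (126.152,95.252) → (99.679,91.396) → (80.159,109.689). Closed: final G1 returns to the first vertex.

**Shape 2** — `<path>` quadratic bezier, stroke `#ff00ff` → score (S592, F1791). Control points (SVG): P0=(102.134,158.106), P1=(113.421,112.539), P2=(61.445,24.455); sampled at t=k/3. Machine vertices: (102.134,18.007) → (102.629,53.109) → (89.066,97.659) → (61.445,151.658). Open path.

G21
G90
G0 X80.159 Y109.689
M3 S592
G1 X82.290 Y136.356 F1791
G1 X104.468 Y151.317
G1 X129.993 Y143.305
G1 X139.643 Y118.354
G1 X126.152 Y95.252
G1 X99.679 Y91.396
G1 X80.159 Y109.689
M5
G0 X102.134 Y18.007
M3 S592
G1 X102.629 Y53.109 F1791
G1 X89.066 Y97.659
G1 X61.445 Y151.658
M5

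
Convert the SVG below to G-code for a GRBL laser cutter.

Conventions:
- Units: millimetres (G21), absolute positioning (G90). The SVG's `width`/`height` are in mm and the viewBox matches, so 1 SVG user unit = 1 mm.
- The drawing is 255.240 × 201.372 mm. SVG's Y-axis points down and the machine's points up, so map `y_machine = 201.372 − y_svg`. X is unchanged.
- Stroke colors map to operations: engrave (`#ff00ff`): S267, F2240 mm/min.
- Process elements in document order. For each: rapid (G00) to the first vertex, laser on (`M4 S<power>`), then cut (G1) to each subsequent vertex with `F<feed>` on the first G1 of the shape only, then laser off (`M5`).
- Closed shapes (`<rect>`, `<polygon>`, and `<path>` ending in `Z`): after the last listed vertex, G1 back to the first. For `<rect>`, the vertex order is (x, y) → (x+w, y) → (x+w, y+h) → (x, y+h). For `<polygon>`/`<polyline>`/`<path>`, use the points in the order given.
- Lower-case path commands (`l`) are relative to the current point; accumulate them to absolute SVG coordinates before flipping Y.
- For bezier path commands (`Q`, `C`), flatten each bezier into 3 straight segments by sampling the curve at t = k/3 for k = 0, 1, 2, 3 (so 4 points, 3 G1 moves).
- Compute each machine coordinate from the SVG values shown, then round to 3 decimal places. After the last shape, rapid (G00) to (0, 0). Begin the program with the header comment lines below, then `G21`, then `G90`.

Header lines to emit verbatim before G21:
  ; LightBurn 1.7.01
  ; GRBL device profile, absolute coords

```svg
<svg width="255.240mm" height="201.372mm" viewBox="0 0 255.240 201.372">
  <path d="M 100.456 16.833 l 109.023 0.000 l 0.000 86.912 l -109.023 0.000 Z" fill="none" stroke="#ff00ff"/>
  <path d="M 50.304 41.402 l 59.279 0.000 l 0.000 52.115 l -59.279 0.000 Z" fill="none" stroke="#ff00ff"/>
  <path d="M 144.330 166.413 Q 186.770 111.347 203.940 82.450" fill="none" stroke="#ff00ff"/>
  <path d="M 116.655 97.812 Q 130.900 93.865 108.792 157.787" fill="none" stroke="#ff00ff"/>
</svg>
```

1 u = 1 mm; y_m = 201.372 − y.

[1] `<path>` rectangle, #ff00ff→engrave S267 F2240: (100.456,184.539) → (209.479,184.539) → (209.479,97.627) → (100.456,97.627) → (100.456,184.539) (closed)

[2] `<path>` rectangle, #ff00ff→engrave S267 F2240: (50.304,159.970) → (109.583,159.970) → (109.583,107.855) → (50.304,107.855) → (50.304,159.970) (closed)

[3] `<path>` quadratic bezier, #ff00ff→engrave S267 F2240: (144.330,34.959) → (169.816,68.762) → (189.686,96.750) → (203.940,118.922)

[4] `<path>` quadratic bezier, #ff00ff→engrave S267 F2240: (116.655,103.560) → (122.112,98.650) → (119.491,78.659) → (108.792,43.585)

; LightBurn 1.7.01
; GRBL device profile, absolute coords
G21
G90
G00 X100.456 Y184.539
M4 S267
G1 X209.479 Y184.539 F2240
G1 X209.479 Y97.627
G1 X100.456 Y97.627
G1 X100.456 Y184.539
M5
G00 X50.304 Y159.970
M4 S267
G1 X109.583 Y159.970 F2240
G1 X109.583 Y107.855
G1 X50.304 Y107.855
G1 X50.304 Y159.970
M5
G00 X144.330 Y34.959
M4 S267
G1 X169.816 Y68.762 F2240
G1 X189.686 Y96.750
G1 X203.940 Y118.922
M5
G00 X116.655 Y103.560
M4 S267
G1 X122.112 Y98.650 F2240
G1 X119.491 Y78.659
G1 X108.792 Y43.585
M5
G00 X0.000 Y0.000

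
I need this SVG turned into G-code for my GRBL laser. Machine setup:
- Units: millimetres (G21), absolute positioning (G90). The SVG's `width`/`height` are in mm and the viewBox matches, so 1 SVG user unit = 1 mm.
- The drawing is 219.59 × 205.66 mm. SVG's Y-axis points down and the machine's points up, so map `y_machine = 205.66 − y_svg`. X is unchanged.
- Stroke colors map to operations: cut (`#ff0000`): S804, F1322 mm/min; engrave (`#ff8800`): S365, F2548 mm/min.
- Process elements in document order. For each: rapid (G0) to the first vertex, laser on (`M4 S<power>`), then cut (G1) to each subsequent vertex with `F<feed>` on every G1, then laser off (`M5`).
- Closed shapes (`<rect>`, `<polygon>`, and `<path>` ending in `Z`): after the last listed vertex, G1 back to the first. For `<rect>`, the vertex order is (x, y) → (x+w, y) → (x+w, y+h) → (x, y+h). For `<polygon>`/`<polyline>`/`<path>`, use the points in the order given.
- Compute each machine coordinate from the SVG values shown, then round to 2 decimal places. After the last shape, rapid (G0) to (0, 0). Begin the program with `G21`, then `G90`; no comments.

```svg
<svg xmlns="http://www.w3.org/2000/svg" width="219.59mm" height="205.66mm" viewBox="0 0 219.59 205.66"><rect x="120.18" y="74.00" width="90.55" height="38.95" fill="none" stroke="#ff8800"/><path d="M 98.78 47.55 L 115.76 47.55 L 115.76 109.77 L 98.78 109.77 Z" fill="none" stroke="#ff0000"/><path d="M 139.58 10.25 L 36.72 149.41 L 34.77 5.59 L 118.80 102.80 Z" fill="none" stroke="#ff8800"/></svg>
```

Since the viewBox matches the mm dimensions, user units are millimetres directly. The only transform is the Y-flip y_m = 205.66 − y_svg.

Shape 1 is a rectangle drawn with `<rect>`. Its stroke #ff8800 means engrave at S365, F2548. After flipping Y the toolpath is (120.18,131.66) → (210.73,131.66) → (210.73,92.71) → (120.18,92.71) → (120.18,131.66), returning to the start.

Shape 2 is a rectangle drawn with `<path>`. Its stroke #ff0000 means cut at S804, F1322. After flipping Y the toolpath is (98.78,158.11) → (115.76,158.11) → (115.76,95.89) → (98.78,95.89) → (98.78,158.11), returning to the start.

Shape 3 is a closed polygon drawn with `<path>`. Its stroke #ff8800 means engrave at S365, F2548. After flipping Y the toolpath is (139.58,195.41) → (36.72,56.25) → (34.77,200.07) → (118.80,102.86) → (139.58,195.41), returning to the start.

G21
G90
G0 X120.18 Y131.66
M4 S365
G1 X210.73 Y131.66 F2548
G1 X210.73 Y92.71 F2548
G1 X120.18 Y92.71 F2548
G1 X120.18 Y131.66 F2548
M5
G0 X98.78 Y158.11
M4 S804
G1 X115.76 Y158.11 F1322
G1 X115.76 Y95.89 F1322
G1 X98.78 Y95.89 F1322
G1 X98.78 Y158.11 F1322
M5
G0 X139.58 Y195.41
M4 S365
G1 X36.72 Y56.25 F2548
G1 X34.77 Y200.07 F2548
G1 X118.80 Y102.86 F2548
G1 X139.58 Y195.41 F2548
M5
G0 X0.00 Y0.00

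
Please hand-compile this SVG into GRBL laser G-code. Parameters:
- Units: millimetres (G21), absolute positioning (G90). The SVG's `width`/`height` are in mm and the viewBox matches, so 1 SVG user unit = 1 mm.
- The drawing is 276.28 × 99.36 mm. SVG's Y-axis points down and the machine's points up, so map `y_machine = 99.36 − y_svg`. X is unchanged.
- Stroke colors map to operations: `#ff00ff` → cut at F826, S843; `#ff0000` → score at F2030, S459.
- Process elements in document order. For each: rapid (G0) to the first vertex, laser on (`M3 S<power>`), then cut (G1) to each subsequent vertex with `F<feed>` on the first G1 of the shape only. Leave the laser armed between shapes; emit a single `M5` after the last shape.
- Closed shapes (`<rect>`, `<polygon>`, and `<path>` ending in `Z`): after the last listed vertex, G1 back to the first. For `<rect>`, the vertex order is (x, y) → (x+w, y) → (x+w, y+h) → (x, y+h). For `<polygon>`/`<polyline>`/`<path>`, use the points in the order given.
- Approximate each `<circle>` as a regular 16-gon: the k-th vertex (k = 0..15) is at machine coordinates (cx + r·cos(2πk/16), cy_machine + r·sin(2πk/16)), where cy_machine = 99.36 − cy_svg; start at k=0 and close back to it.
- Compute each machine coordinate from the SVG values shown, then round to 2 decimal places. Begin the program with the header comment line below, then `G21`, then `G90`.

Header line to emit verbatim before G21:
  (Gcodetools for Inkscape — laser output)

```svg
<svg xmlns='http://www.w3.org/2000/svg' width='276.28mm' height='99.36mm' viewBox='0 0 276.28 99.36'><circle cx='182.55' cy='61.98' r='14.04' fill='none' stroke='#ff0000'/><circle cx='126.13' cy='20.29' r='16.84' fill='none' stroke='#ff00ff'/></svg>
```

viewBox `0 0 276.28 99.36` with mm width/height → 1 unit = 1 mm. Flip: y_m = 99.36 − y_svg.

**Shape 1** — `<circle>` circle, stroke `#ff0000` → score (S459, F2030). Machine vertices: (196.59,37.38) → (195.52,42.75) → (192.48,47.31) → (187.92,50.35) → (182.55,51.42) → (177.18,50.35) → (172.62,47.31) → (169.58,42.75) → (168.51,37.38) → (169.58,32.01) → (172.62,27.45) → (177.18,24.41) → (182.55,23.34) → (187.92,24.41) → (192.48,27.45) → (195.52,32.01) → (196.59,37.38). Closed: final G1 returns to the first vertex.

**Shape 2** — `<circle>` circle, stroke `#ff00ff` → cut (S843, F826). Machine vertices: (142.97,79.07) → (141.69,85.51) → (138.04,90.98) → (132.57,94.63) → (126.13,95.91) → (119.69,94.63) → (114.22,90.98) → (110.57,85.51) → (109.29,79.07) → (110.57,72.63) → (114.22,67.16) → (119.69,63.51) → (126.13,62.23) → (132.57,63.51) → (138.04,67.16) → (141.69,72.63) → (142.97,79.07). Closed: final G1 returns to the first vertex.

(Gcodetools for Inkscape — laser output)
G21
G90
G0 X196.59 Y37.38
M3 S459
G1 X195.52 Y42.75 F2030
G1 X192.48 Y47.31
G1 X187.92 Y50.35
G1 X182.55 Y51.42
G1 X177.18 Y50.35
G1 X172.62 Y47.31
G1 X169.58 Y42.75
G1 X168.51 Y37.38
G1 X169.58 Y32.01
G1 X172.62 Y27.45
G1 X177.18 Y24.41
G1 X182.55 Y23.34
G1 X187.92 Y24.41
G1 X192.48 Y27.45
G1 X195.52 Y32.01
G1 X196.59 Y37.38
G0 X142.97 Y79.07
M3 S843
G1 X141.69 Y85.51 F826
G1 X138.04 Y90.98
G1 X132.57 Y94.63
G1 X126.13 Y95.91
G1 X119.69 Y94.63
G1 X114.22 Y90.98
G1 X110.57 Y85.51
G1 X109.29 Y79.07
G1 X110.57 Y72.63
G1 X114.22 Y67.16
G1 X119.69 Y63.51
G1 X126.13 Y62.23
G1 X132.57 Y63.51
G1 X138.04 Y67.16
G1 X141.69 Y72.63
G1 X142.97 Y79.07
M5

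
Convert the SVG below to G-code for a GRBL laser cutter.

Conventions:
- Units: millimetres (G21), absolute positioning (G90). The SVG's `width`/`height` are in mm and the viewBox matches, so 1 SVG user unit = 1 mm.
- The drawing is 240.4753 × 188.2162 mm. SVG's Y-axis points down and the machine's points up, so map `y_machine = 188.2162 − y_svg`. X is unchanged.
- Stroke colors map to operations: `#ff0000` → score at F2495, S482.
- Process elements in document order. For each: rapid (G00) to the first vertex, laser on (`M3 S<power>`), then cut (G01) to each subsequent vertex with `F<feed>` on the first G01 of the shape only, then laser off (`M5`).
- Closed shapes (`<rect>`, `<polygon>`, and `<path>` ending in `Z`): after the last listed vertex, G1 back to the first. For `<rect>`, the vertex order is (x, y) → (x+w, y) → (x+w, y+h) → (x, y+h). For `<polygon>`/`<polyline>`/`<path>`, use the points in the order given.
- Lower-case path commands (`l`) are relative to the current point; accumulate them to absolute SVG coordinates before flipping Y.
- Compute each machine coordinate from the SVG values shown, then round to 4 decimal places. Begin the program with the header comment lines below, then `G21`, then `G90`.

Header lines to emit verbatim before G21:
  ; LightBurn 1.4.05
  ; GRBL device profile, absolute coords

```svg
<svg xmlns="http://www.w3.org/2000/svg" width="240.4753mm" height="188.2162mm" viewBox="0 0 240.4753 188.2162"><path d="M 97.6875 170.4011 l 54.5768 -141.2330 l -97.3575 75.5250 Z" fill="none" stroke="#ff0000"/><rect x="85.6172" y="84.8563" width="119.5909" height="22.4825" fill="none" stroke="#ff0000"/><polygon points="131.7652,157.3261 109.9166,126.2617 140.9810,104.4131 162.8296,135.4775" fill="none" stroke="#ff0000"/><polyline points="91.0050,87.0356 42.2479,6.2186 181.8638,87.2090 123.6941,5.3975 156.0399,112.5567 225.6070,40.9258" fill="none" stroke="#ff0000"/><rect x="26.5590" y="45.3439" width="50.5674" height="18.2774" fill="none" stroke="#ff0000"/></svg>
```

; LightBurn 1.4.05
; GRBL device profile, absolute coords
G21
G90
G00 X97.6875 Y17.8151
M3 S482
G01 X152.2643 Y159.0481 F2495
G01 X54.9068 Y83.5231
G01 X97.6875 Y17.8151
M5
G00 X85.6172 Y103.3599
M3 S482
G01 X205.2081 Y103.3599 F2495
G01 X205.2081 Y80.8774
G01 X85.6172 Y80.8774
G01 X85.6172 Y103.3599
M5
G00 X131.7652 Y30.8901
M3 S482
G01 X109.9166 Y61.9545 F2495
G01 X140.9810 Y83.8031
G01 X162.8296 Y52.7387
G01 X131.7652 Y30.8901
M5
G00 X91.0050 Y101.1806
M3 S482
G01 X42.2479 Y181.9976 F2495
G01 X181.8638 Y101.0072
G01 X123.6941 Y182.8187
G01 X156.0399 Y75.6595
G01 X225.6070 Y147.2904
M5
G00 X26.5590 Y142.8723
M3 S482
G01 X77.1264 Y142.8723 F2495
G01 X77.1264 Y124.5949
G01 X26.5590 Y124.5949
G01 X26.5590 Y142.8723
M5

Since the viewBox matches the mm dimensions, user units are millimetres directly. The only transform is the Y-flip y_m = 188.2162 − y_svg.

Shape 1 is a closed polygon drawn with `<path>`. Its stroke #ff0000 means score at S482, F2495. After flipping Y the toolpath is (97.6875,17.8151) → (152.2643,159.0481) → (54.9068,83.5231) → (97.6875,17.8151), returning to the start.

Shape 2 is a rectangle drawn with `<rect>`. Its stroke #ff0000 means score at S482, F2495. After flipping Y the toolpath is (85.6172,103.3599) → (205.2081,103.3599) → (205.2081,80.8774) → (85.6172,80.8774) → (85.6172,103.3599), returning to the start.

Shape 3 is a regular polygon drawn with `<polygon>`. Its stroke #ff0000 means score at S482, F2495. After flipping Y the toolpath is (131.7652,30.8901) → (109.9166,61.9545) → (140.9810,83.8031) → (162.8296,52.7387) → (131.7652,30.8901), returning to the start.

Shape 4 is a open polyline drawn with `<polyline>`. Its stroke #ff0000 means score at S482, F2495. After flipping Y the toolpath is (91.0050,101.1806) → (42.2479,181.9976) → (181.8638,101.0072) → (123.6941,182.8187) → (156.0399,75.6595) → (225.6070,147.2904).

Shape 5 is a rectangle drawn with `<rect>`. Its stroke #ff0000 means score at S482, F2495. After flipping Y the toolpath is (26.5590,142.8723) → (77.1264,142.8723) → (77.1264,124.5949) → (26.5590,124.5949) → (26.5590,142.8723), returning to the start.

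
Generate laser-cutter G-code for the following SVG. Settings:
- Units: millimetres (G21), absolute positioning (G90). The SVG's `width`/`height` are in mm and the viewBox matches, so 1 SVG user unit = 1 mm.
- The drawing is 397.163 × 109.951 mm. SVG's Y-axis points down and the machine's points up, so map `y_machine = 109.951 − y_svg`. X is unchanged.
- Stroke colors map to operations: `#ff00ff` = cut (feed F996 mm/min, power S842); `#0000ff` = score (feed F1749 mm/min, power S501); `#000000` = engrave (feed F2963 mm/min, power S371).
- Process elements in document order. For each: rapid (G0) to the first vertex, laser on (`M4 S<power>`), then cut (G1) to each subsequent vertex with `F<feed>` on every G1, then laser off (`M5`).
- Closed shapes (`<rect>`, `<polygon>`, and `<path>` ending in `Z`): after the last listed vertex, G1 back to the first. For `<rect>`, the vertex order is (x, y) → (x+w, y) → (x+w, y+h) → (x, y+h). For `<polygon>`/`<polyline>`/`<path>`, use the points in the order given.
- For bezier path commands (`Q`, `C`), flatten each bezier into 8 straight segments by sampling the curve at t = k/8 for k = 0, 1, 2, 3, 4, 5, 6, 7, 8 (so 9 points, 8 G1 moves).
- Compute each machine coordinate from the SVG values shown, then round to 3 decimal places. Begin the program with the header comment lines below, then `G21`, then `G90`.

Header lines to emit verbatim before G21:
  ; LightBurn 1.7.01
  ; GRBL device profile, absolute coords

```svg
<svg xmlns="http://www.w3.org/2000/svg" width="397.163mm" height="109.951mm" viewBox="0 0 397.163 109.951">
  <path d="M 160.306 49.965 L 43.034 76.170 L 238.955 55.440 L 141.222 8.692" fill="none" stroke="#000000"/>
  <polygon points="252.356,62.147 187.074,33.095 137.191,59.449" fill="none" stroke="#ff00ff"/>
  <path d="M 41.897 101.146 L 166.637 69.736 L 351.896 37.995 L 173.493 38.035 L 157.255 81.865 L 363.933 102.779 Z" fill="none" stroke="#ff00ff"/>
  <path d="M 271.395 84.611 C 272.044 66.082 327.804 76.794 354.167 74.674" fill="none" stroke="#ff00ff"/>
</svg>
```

; LightBurn 1.7.01
; GRBL device profile, absolute coords
G21
G90
G0 X160.306 Y59.986
M4 S371
G1 X43.034 Y33.781 F2963
G1 X238.955 Y54.511 F2963
G1 X141.222 Y101.259 F2963
M5
G0 X252.356 Y47.804
M4 S842
G1 X187.074 Y76.856 F996
G1 X137.191 Y50.502 F996
G1 X252.356 Y47.804 F996
M5
G0 X41.897 Y8.805
M4 S842
G1 X166.637 Y40.215 F996
G1 X351.896 Y71.956 F996
G1 X173.493 Y71.916 F996
G1 X157.255 Y28.086 F996
G1 X363.933 Y7.172 F996
G1 X41.897 Y8.805 F996
M5
G0 X271.395 Y25.340
M4 S842
G1 X274.057 Y31.000 F996
G1 X280.895 Y34.411 F996
G1 X290.919 Y36.068 F996
G1 X303.138 Y36.462 F996
G1 X316.563 Y36.087 F996
G1 X330.203 Y35.436 F996
G1 X343.068 Y35.001 F996
G1 X354.167 Y35.277 F996
M5

1 u = 1 mm; y_m = 109.951 − y.

[1] `<path>` open polyline, #000000→engrave S371 F2963: (160.306,59.986) → (43.034,33.781) → (238.955,54.511) → (141.222,101.259)

[2] `<polygon>` closed polygon, #ff00ff→cut S842 F996: (252.356,47.804) → (187.074,76.856) → (137.191,50.502) → (252.356,47.804) (closed)

[3] `<path>` closed polygon, #ff00ff→cut S842 F996: (41.897,8.805) → (166.637,40.215) → (351.896,71.956) → (173.493,71.916) → (157.255,28.086) → (363.933,7.172) → (41.897,8.805) (closed)

[4] `<path>` cubic bezier, #ff00ff→cut S842 F996: (271.395,25.340) → (274.057,31.000) → (280.895,34.411) → (290.919,36.068) → (303.138,36.462) → (316.563,36.087) → (330.203,35.436) → (343.068,35.001) → (354.167,35.277)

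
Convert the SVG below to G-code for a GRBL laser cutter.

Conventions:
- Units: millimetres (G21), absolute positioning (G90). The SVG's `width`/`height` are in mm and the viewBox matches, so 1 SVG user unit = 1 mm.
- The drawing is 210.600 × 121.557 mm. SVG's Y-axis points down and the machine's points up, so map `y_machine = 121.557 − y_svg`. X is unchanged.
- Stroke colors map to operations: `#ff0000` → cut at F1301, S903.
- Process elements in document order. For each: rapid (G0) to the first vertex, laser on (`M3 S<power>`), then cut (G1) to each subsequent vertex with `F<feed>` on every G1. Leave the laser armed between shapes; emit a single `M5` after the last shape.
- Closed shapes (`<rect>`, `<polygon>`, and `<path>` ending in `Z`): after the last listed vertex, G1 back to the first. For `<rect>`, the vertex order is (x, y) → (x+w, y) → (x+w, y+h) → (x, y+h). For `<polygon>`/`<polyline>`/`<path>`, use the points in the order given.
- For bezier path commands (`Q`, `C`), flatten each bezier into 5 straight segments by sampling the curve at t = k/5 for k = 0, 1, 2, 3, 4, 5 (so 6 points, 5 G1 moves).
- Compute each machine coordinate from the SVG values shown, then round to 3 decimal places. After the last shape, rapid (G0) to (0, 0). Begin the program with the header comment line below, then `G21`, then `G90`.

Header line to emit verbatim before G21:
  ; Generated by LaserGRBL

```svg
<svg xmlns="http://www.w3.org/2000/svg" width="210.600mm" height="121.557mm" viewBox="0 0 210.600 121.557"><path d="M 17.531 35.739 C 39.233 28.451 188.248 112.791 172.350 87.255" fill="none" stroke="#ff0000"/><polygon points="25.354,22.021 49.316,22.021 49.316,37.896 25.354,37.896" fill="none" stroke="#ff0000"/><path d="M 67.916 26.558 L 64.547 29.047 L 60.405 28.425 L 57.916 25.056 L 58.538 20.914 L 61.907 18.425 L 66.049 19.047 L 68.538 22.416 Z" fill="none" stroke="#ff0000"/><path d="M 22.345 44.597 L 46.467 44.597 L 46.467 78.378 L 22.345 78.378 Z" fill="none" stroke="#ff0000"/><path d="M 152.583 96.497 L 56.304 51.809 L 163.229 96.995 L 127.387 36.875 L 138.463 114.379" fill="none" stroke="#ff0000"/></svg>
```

viewBox `0 0 210.600 121.557` with mm width/height → 1 unit = 1 mm. Flip: y_m = 121.557 − y_svg.

**Shape 1** — `<path>` cubic bezier, stroke `#ff0000` → cut (S903, F1301). Control points (SVG): P0=(17.531,35.739), P1=(39.233,28.451), P2=(188.248,112.791), P3=(172.350,87.255); sampled at t=k/5. Machine vertices: (17.531,85.818) → (43.492,80.807) → (85.981,63.478) → (130.972,43.503) → (164.437,30.553) → (172.350,34.302). Open path.

**Shape 2** — `<polygon>` rectangle, stroke `#ff0000` → cut (S903, F1301). Machine vertices: (25.354,99.536) → (49.316,99.536) → (49.316,83.661) → (25.354,83.661) → (25.354,99.536). Closed: final G1 returns to the first vertex.

**Shape 3** — `<path>` regular polygon, stroke `#ff0000` → cut (S903, F1301). Machine vertices: (67.916,94.999) → (64.547,92.510) → (60.405,93.132) → (57.916,96.501) → (58.538,100.643) → (61.907,103.132) → (66.049,102.510) → (68.538,99.141) → (67.916,94.999). Closed: final G1 returns to the first vertex.

**Shape 4** — `<path>` rectangle, stroke `#ff0000` → cut (S903, F1301). Machine vertices: (22.345,76.960) → (46.467,76.960) → (46.467,43.179) → (22.345,43.179) → (22.345,76.960). Closed: final G1 returns to the first vertex.

**Shape 5** — `<path>` open polyline, stroke `#ff0000` → cut (S903, F1301). Machine vertices: (152.583,25.060) → (56.304,69.748) → (163.229,24.562) → (127.387,84.682) → (138.463,7.178). Open path.

; Generated by LaserGRBL
G21
G90
G0 X17.531 Y85.818
M3 S903
G1 X43.492 Y80.807 F1301
G1 X85.981 Y63.478 F1301
G1 X130.972 Y43.503 F1301
G1 X164.437 Y30.553 F1301
G1 X172.350 Y34.302 F1301
G0 X25.354 Y99.536
M3 S903
G1 X49.316 Y99.536 F1301
G1 X49.316 Y83.661 F1301
G1 X25.354 Y83.661 F1301
G1 X25.354 Y99.536 F1301
G0 X67.916 Y94.999
M3 S903
G1 X64.547 Y92.510 F1301
G1 X60.405 Y93.132 F1301
G1 X57.916 Y96.501 F1301
G1 X58.538 Y100.643 F1301
G1 X61.907 Y103.132 F1301
G1 X66.049 Y102.510 F1301
G1 X68.538 Y99.141 F1301
G1 X67.916 Y94.999 F1301
G0 X22.345 Y76.960
M3 S903
G1 X46.467 Y76.960 F1301
G1 X46.467 Y43.179 F1301
G1 X22.345 Y43.179 F1301
G1 X22.345 Y76.960 F1301
G0 X152.583 Y25.060
M3 S903
G1 X56.304 Y69.748 F1301
G1 X163.229 Y24.562 F1301
G1 X127.387 Y84.682 F1301
G1 X138.463 Y7.178 F1301
M5
G0 X0.000 Y0.000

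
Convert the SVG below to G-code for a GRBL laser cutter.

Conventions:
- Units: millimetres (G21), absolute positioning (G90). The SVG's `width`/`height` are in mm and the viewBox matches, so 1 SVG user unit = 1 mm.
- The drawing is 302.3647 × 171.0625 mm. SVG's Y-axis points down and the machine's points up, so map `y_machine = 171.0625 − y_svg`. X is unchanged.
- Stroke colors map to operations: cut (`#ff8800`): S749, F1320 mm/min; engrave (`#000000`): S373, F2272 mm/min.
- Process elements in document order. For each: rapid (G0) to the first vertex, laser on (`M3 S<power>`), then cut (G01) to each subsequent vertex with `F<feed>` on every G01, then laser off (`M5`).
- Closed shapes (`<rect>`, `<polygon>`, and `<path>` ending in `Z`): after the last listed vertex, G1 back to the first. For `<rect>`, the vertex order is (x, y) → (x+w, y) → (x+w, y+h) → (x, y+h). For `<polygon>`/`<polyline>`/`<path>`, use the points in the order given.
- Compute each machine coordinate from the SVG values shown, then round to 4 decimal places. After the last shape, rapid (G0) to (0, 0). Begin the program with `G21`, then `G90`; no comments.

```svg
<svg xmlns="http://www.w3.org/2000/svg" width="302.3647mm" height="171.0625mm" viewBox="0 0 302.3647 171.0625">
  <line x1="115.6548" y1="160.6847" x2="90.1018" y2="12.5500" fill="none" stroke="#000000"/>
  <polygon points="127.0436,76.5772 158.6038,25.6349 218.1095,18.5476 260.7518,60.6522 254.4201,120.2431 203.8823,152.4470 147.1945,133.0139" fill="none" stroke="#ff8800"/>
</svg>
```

G21
G90
G0 X115.6548 Y10.3778
M3 S373
G01 X90.1018 Y158.5125 F2272
M5
G0 X127.0436 Y94.4853
M3 S749
G01 X158.6038 Y145.4276 F1320
G01 X218.1095 Y152.5149 F1320
G01 X260.7518 Y110.4103 F1320
G01 X254.4201 Y50.8194 F1320
G01 X203.8823 Y18.6155 F1320
G01 X147.1945 Y38.0486 F1320
G01 X127.0436 Y94.4853 F1320
M5
G0 X0.0000 Y0.0000

viewBox `0 0 302.3647 171.0625` with mm width/height → 1 unit = 1 mm. Flip: y_m = 171.0625 − y_svg.

**Shape 1** — `<line>` line segment, stroke `#000000` → engrave (S373, F2272). Machine vertices: (115.6548,10.3778) → (90.1018,158.5125). Open path.

**Shape 2** — `<polygon>` regular polygon, stroke `#ff8800` → cut (S749, F1320). Machine vertices: (127.0436,94.4853) → (158.6038,145.4276) → (218.1095,152.5149) → (260.7518,110.4103) → (254.4201,50.8194) → (203.8823,18.6155) → (147.1945,38.0486) → (127.0436,94.4853). Closed: final G1 returns to the first vertex.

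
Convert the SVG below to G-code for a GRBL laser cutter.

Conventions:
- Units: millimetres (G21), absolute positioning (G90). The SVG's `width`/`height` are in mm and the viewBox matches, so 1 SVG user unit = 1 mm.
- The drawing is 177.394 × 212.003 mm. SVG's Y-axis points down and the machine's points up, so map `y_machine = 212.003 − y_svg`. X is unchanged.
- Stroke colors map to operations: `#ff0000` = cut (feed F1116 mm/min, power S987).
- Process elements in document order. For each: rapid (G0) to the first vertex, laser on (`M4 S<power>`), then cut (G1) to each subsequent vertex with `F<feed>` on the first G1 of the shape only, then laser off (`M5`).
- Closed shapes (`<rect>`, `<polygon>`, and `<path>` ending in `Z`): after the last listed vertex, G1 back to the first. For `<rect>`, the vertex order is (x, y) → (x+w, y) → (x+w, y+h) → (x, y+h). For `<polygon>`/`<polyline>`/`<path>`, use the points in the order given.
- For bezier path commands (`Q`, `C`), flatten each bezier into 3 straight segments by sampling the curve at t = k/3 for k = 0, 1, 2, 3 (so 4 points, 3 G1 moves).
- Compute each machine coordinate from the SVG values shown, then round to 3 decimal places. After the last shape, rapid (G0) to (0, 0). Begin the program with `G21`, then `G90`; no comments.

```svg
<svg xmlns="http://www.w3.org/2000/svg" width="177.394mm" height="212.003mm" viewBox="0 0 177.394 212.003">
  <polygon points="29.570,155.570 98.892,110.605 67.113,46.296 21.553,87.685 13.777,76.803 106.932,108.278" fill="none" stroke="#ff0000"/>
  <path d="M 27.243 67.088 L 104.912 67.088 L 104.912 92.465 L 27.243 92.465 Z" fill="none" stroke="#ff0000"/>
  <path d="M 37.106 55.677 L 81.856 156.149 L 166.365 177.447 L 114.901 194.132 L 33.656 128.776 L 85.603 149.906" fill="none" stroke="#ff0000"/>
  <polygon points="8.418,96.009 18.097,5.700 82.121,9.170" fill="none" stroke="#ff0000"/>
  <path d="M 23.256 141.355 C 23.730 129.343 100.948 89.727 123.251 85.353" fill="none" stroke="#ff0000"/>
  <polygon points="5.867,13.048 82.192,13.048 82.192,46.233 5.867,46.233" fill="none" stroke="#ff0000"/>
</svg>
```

1 u = 1 mm; y_m = 212.003 − y.

[1] `<polygon>` closed polygon, #ff0000→cut S987 F1116: (29.570,56.433) → (98.892,101.398) → (67.113,165.707) → (21.553,124.318) → (13.777,135.200) → (106.932,103.725) → (29.570,56.433) (closed)

[2] `<path>` rectangle, #ff0000→cut S987 F1116: (27.243,144.915) → (104.912,144.915) → (104.912,119.538) → (27.243,119.538) → (27.243,144.915) (closed)

[3] `<path>` open polyline, #ff0000→cut S987 F1116: (37.106,156.326) → (81.856,55.854) → (166.365,34.556) → (114.901,17.871) → (33.656,83.227) → (85.603,62.097)

[4] `<polygon>` closed polygon, #ff0000→cut S987 F1116: (8.418,115.994) → (18.097,206.303) → (82.121,202.833) → (8.418,115.994) (closed)

[5] `<path>` cubic bezier, #ff0000→cut S987 F1116: (23.256,70.648) → (44.435,89.534) → (87.519,112.856) → (123.251,126.650)

[6] `<polygon>` rectangle, #ff0000→cut S987 F1116: (5.867,198.955) → (82.192,198.955) → (82.192,165.770) → (5.867,165.770) → (5.867,198.955) (closed)

G21
G90
G0 X29.570 Y56.433
M4 S987
G1 X98.892 Y101.398 F1116
G1 X67.113 Y165.707
G1 X21.553 Y124.318
G1 X13.777 Y135.200
G1 X106.932 Y103.725
G1 X29.570 Y56.433
M5
G0 X27.243 Y144.915
M4 S987
G1 X104.912 Y144.915 F1116
G1 X104.912 Y119.538
G1 X27.243 Y119.538
G1 X27.243 Y144.915
M5
G0 X37.106 Y156.326
M4 S987
G1 X81.856 Y55.854 F1116
G1 X166.365 Y34.556
G1 X114.901 Y17.871
G1 X33.656 Y83.227
G1 X85.603 Y62.097
M5
G0 X8.418 Y115.994
M4 S987
G1 X18.097 Y206.303 F1116
G1 X82.121 Y202.833
G1 X8.418 Y115.994
M5
G0 X23.256 Y70.648
M4 S987
G1 X44.435 Y89.534 F1116
G1 X87.519 Y112.856
G1 X123.251 Y126.650
M5
G0 X5.867 Y198.955
M4 S987
G1 X82.192 Y198.955 F1116
G1 X82.192 Y165.770
G1 X5.867 Y165.770
G1 X5.867 Y198.955
M5
G0 X0.000 Y0.000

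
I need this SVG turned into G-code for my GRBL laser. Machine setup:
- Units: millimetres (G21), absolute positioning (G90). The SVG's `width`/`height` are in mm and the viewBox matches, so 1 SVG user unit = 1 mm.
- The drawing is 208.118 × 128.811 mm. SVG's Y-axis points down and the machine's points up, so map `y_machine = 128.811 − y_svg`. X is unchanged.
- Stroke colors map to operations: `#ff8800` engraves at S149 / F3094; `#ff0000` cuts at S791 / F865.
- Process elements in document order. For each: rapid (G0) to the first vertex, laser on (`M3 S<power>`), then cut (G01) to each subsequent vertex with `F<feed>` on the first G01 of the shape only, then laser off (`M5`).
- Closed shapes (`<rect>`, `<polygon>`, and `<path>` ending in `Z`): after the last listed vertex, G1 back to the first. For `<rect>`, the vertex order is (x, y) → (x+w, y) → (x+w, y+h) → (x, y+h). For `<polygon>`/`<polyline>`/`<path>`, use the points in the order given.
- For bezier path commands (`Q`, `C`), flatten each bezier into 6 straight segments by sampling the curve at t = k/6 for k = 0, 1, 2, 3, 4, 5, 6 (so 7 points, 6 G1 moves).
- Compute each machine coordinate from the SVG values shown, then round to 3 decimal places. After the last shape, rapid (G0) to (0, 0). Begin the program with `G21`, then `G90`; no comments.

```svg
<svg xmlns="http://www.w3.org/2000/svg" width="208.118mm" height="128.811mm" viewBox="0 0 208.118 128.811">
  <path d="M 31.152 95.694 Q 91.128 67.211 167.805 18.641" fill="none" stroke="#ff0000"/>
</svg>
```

viewBox `0 0 208.118 128.811` with mm width/height → 1 unit = 1 mm. Flip: y_m = 128.811 − y_svg.

**Shape 1** — `<path>` quadratic bezier, stroke `#ff0000` → cut (S791, F865). Control points (SVG): P0=(31.152,95.694), P1=(91.128,67.211), P2=(167.805,18.641); sampled at t=k/6. Machine vertices: (31.152,33.117) → (51.608,43.169) → (72.992,54.338) → (95.303,66.622) → (118.543,80.022) → (142.710,94.538) → (167.805,110.170). Open path.

G21
G90
G0 X31.152 Y33.117
M3 S791
G01 X51.608 Y43.169 F865
G01 X72.992 Y54.338
G01 X95.303 Y66.622
G01 X118.543 Y80.022
G01 X142.710 Y94.538
G01 X167.805 Y110.170
M5
G0 X0.000 Y0.000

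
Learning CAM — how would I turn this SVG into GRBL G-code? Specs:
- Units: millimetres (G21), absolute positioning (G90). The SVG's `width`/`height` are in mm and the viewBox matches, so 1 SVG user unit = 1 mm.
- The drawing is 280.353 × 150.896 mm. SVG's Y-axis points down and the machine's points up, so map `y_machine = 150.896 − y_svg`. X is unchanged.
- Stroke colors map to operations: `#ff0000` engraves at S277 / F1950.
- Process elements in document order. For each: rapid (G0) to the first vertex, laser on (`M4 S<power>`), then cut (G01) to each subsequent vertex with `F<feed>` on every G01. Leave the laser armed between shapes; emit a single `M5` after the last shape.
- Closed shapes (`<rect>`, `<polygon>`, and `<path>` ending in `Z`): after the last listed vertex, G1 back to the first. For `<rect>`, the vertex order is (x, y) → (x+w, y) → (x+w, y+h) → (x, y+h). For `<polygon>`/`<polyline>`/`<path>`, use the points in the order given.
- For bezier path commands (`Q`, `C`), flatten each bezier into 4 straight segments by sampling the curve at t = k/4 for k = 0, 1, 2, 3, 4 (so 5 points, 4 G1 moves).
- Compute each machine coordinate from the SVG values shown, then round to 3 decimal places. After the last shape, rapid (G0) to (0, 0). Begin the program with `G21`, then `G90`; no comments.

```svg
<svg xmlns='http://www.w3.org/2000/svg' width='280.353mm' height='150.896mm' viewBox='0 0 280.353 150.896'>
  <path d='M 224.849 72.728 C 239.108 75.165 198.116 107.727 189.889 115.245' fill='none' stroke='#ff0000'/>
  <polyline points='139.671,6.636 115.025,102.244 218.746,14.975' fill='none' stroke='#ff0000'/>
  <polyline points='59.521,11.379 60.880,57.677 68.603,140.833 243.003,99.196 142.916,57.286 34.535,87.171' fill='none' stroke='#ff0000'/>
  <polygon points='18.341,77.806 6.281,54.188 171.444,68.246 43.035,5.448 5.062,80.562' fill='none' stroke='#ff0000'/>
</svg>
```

viewBox `0 0 280.353 150.896` with mm width/height → 1 unit = 1 mm. Flip: y_m = 150.896 − y_svg.

**Shape 1** — `<path>` cubic bezier, stroke `#ff0000` → engrave (S277, F1950). Control points (SVG): P0=(224.849,72.728), P1=(239.108,75.165), P2=(198.116,107.727), P3=(189.889,115.245); sampled at t=k/4. Machine vertices: (224.849,78.168) → (226.559,71.554) → (215.801,58.815) → (200.827,45.123) → (189.889,35.651). Open path.

**Shape 2** — `<polyline>` open polyline, stroke `#ff0000` → engrave (S277, F1950). Machine vertices: (139.671,144.260) → (115.025,48.652) → (218.746,135.921). Open path.

**Shape 3** — `<polyline>` open polyline, stroke `#ff0000` → engrave (S277, F1950). Machine vertices: (59.521,139.517) → (60.880,93.219) → (68.603,10.063) → (243.003,51.700) → (142.916,93.610) → (34.535,63.725). Open path.

**Shape 4** — `<polygon>` closed polygon, stroke `#ff0000` → engrave (S277, F1950). Machine vertices: (18.341,73.090) → (6.281,96.708) → (171.444,82.650) → (43.035,145.448) → (5.062,70.334) → (18.341,73.090). Closed: final G1 returns to the first vertex.

G21
G90
G0 X224.849 Y78.168
M4 S277
G01 X226.559 Y71.554 F1950
G01 X215.801 Y58.815 F1950
G01 X200.827 Y45.123 F1950
G01 X189.889 Y35.651 F1950
G0 X139.671 Y144.260
M4 S277
G01 X115.025 Y48.652 F1950
G01 X218.746 Y135.921 F1950
G0 X59.521 Y139.517
M4 S277
G01 X60.880 Y93.219 F1950
G01 X68.603 Y10.063 F1950
G01 X243.003 Y51.700 F1950
G01 X142.916 Y93.610 F1950
G01 X34.535 Y63.725 F1950
G0 X18.341 Y73.090
M4 S277
G01 X6.281 Y96.708 F1950
G01 X171.444 Y82.650 F1950
G01 X43.035 Y145.448 F1950
G01 X5.062 Y70.334 F1950
G01 X18.341 Y73.090 F1950
M5
G0 X0.000 Y0.000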